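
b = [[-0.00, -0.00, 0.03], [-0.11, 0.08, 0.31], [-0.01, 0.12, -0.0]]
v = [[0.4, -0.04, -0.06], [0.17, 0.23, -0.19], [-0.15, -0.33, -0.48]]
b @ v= [[-0.00, -0.01, -0.01], [-0.08, -0.08, -0.16], [0.02, 0.03, -0.02]]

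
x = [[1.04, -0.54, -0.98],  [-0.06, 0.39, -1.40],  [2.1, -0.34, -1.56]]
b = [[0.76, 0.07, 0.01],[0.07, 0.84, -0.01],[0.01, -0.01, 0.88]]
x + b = [[1.8,  -0.47,  -0.97],[0.01,  1.23,  -1.41],[2.11,  -0.35,  -0.68]]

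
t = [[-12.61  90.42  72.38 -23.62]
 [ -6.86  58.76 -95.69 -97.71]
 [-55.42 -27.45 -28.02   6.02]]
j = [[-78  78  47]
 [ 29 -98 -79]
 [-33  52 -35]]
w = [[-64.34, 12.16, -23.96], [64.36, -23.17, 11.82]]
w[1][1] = -23.17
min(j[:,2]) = -79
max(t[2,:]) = 6.02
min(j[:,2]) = -79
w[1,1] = -23.17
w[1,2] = 11.82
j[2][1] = 52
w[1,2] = 11.82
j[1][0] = 29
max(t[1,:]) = 58.76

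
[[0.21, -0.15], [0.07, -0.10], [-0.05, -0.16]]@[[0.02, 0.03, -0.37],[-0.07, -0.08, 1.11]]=[[0.01, 0.02, -0.24], [0.01, 0.01, -0.14], [0.01, 0.01, -0.16]]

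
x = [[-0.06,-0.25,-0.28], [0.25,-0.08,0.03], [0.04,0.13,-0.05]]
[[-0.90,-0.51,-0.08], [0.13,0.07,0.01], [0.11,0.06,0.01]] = x@ [[0.74, 0.41, 0.07], [1.35, 0.76, 0.12], [1.86, 1.04, 0.16]]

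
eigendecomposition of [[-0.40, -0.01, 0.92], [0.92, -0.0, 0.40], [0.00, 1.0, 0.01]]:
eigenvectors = [[-0.64+0.00j, (-0.64-0j), 0.42+0.00j], [(0.21+0.5j), 0.21-0.50j, (0.64+0j)], [0.21-0.50j, (0.21+0.5j), 0.64+0.00j]]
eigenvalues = [(-0.7+0.72j), (-0.7-0.72j), (1+0j)]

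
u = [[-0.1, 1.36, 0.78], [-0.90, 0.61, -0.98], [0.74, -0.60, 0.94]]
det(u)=0.235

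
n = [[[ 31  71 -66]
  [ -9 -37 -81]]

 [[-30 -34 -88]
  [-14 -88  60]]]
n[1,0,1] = -34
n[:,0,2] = [-66, -88]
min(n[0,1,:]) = -81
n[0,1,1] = -37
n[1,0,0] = -30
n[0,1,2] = -81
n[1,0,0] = -30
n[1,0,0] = -30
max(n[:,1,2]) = 60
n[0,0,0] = 31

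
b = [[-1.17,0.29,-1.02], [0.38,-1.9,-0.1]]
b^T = [[-1.17, 0.38], [0.29, -1.9], [-1.02, -0.1]]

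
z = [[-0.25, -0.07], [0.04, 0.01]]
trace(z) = -0.24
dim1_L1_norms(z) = [0.32, 0.05]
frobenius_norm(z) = 0.26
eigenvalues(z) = [-0.24, -0.0]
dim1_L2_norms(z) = [0.26, 0.04]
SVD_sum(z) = [[-0.25, -0.07], [0.04, 0.01]] + [[0.0, -0.00], [0.0, -0.0]]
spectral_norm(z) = 0.26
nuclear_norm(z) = 0.26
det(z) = 0.00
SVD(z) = [[-0.99, 0.16], [0.16, 0.99]] @ diag([0.2628663111074649, 0.0011412645414168505]) @ [[0.96, 0.27], [0.27, -0.96]]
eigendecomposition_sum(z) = [[-0.25,  -0.07], [0.04,  0.01]] + [[0.0, 0.0], [-0.0, -0.0]]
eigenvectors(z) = [[-0.99,0.27], [0.16,-0.96]]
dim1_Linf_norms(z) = [0.25, 0.04]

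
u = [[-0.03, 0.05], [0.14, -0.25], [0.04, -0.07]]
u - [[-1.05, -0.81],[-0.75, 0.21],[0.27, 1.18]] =[[1.02, 0.86],[0.89, -0.46],[-0.23, -1.25]]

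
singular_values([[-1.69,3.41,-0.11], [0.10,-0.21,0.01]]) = [3.81, 0.0]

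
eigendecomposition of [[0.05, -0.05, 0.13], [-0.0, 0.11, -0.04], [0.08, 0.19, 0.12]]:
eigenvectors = [[(-0.91+0j), -0.78+0.00j, -0.78-0.00j], [(0.14+0j), 0.36-0.12j, 0.36+0.12j], [(0.39+0j), (-0.39-0.31j), (-0.39+0.31j)]]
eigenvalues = [0j, (0.14+0.04j), (0.14-0.04j)]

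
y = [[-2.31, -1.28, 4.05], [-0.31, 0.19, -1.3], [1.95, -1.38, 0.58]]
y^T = [[-2.31, -0.31, 1.95], [-1.28, 0.19, -1.38], [4.05, -1.30, 0.58]]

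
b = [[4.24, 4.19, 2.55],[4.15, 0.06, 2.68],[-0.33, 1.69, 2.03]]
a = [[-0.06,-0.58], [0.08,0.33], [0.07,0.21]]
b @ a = [[0.26, -0.54], [-0.06, -1.82], [0.30, 1.18]]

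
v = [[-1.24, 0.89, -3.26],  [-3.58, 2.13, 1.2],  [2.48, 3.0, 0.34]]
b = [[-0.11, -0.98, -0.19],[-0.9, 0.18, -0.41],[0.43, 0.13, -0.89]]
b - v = [[1.13, -1.87, 3.07], [2.68, -1.95, -1.61], [-2.05, -2.87, -1.23]]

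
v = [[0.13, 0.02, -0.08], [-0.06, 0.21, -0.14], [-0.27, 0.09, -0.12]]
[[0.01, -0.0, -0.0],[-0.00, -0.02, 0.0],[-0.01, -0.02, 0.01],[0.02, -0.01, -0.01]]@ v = [[0.0, 0.00, -0.00], [0.00, -0.0, 0.0], [-0.00, -0.00, 0.0], [0.01, -0.00, 0.00]]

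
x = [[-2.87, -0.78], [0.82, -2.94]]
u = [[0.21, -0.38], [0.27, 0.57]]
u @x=[[-0.91, 0.95],[-0.31, -1.89]]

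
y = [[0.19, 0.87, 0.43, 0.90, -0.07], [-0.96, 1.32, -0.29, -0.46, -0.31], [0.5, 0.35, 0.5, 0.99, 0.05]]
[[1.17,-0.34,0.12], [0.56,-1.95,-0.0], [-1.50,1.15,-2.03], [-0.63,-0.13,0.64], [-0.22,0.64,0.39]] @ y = [[0.61, 0.61, 0.66, 1.33, 0.03],[1.98, -2.09, 0.81, 1.40, 0.57],[-2.4, -0.50, -1.99, -3.89, -0.35],[0.33, -0.50, 0.09, 0.13, 0.12],[-0.46, 0.79, -0.09, -0.11, -0.16]]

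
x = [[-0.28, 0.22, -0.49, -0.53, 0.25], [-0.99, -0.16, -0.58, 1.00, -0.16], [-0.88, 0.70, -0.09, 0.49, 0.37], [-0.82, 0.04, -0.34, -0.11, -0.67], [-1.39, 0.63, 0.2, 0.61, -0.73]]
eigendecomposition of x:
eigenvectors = [[-0.05-0.03j, -0.05+0.03j, (0.29+0j), 0.49+0.00j, (-0.5+0j)],[(-0.59+0j), -0.59-0.00j, -0.33+0.00j, 0.57+0.00j, -0.69+0.00j],[-0.10+0.57j, (-0.1-0.57j), (-0.06+0j), (-0.48+0j), (-0.05+0j)],[-0.30-0.27j, -0.30+0.27j, (0.65+0j), (0.24+0j), (-0.22+0j)],[-0.24+0.30j, (-0.24-0.3j), (0.62+0j), -0.37+0.00j, (0.47+0j)]]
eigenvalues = [(0.1+1.03j), (0.1-1.03j), (-1.09+0j), (0.01+0j), (-0.49+0j)]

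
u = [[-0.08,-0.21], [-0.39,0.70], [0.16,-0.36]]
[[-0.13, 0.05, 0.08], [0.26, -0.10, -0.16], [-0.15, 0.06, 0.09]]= u@[[0.26, -0.1, -0.16], [0.52, -0.2, -0.32]]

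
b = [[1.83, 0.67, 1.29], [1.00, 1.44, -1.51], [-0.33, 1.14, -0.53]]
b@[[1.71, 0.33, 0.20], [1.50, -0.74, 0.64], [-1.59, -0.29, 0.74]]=[[2.08, -0.27, 1.75], [6.27, -0.30, 0.00], [1.99, -0.8, 0.27]]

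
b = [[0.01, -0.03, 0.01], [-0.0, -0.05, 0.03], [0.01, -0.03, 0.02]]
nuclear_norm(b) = 0.09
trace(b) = -0.02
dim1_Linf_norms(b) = [0.03, 0.05, 0.03]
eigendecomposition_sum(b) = [[(0.01+0j), (-0-0j), -0.00+0.00j], [0.00-0.00j, -0.00+0.00j, 0j], [0.01-0.01j, (-0.01+0j), 0.01j]] + [[0.01-0.00j, (-0+0j), -0.00-0.00j], [0j, -0.00-0.00j, 0.00-0.00j], [0.01+0.01j, -0.01-0.00j, -0.01j]] + [[(-0+0j),-0.02-0.00j,0.01-0.00j], [-0.01+0.00j,-0.04-0.00j,0.02-0.00j], [-0.00+0.00j,(-0.02-0j),(0.01-0j)]]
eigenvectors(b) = [[-0.28-0.44j,(-0.28+0.44j),0.45+0.00j], [-0.38+0.05j,(-0.38-0.05j),(0.82+0j)], [-0.76+0.00j,(-0.76-0j),0.35+0.00j]]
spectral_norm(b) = 0.08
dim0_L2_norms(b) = [0.01, 0.07, 0.04]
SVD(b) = [[-0.42, 0.69, -0.58], [-0.76, -0.62, -0.18], [-0.49, 0.37, 0.79]] @ diag([0.0757305344080359, 0.011481143420992263, 0.005750609012956342]) @ [[-0.12, 0.86, -0.49], [0.93, -0.08, -0.37], [0.36, 0.50, 0.79]]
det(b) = -0.00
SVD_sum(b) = [[0.00, -0.03, 0.02], [0.01, -0.05, 0.03], [0.00, -0.03, 0.02]] + [[0.01,-0.0,-0.0], [-0.01,0.00,0.00], [0.0,-0.00,-0.0]] + [[-0.00, -0.00, -0.0], [-0.00, -0.00, -0.0], [0.00, 0.0, 0.0]]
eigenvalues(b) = [(0.01+0.01j), (0.01-0.01j), (-0.04+0j)]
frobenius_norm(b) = 0.08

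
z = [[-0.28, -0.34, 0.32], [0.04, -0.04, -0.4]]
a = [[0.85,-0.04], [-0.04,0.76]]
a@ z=[[-0.24, -0.29, 0.29],  [0.04, -0.02, -0.32]]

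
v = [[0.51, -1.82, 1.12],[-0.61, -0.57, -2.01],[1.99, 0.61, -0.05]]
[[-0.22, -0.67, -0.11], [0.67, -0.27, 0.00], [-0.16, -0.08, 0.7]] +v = [[0.29, -2.49, 1.01], [0.06, -0.84, -2.01], [1.83, 0.53, 0.65]]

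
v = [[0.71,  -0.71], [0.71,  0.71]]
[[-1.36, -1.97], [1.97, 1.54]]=v @ [[0.43, -0.30], [2.35, 2.47]]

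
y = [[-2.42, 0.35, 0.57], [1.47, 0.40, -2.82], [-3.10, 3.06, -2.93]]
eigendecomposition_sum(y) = [[(-0.66+0j), -0.27+0.00j, 0.19-0.00j], [(-1.3+0j), (-0.53+0j), 0.38-0.00j], [(-0.95+0j), -0.39+0.00j, (0.28-0j)]] + [[(-0.88-0.09j),(0.31-0.38j),0.19+0.58j], [(1.38-1.91j),(0.47+1.23j),(-1.6-0.35j)], [(-1.07-2.99j),1.72+0.42j,-1.60+1.51j]] + [[(-0.88+0.09j), (0.31+0.38j), 0.19-0.58j], [(1.38+1.91j), 0.47-1.23j, (-1.6+0.35j)], [-1.07+2.99j, 1.72-0.42j, -1.60-1.51j]]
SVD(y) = [[-0.24,0.57,-0.79], [-0.18,-0.82,-0.54], [-0.95,0.01,0.3]] @ diag([5.494922690866963, 3.699905307101969, 0.5021208419036866]) @ [[0.6, -0.56, 0.57], [-0.71, -0.03, 0.71], [0.38, 0.83, 0.41]]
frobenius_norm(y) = 6.64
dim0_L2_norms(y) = [4.2, 3.11, 4.11]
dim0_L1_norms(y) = [6.99, 3.81, 6.32]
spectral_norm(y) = 5.49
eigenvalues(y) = [(-0.92+0j), (-2.02+2.66j), (-2.02-2.66j)]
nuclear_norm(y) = 9.70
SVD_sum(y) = [[-0.78, 0.73, -0.75], [-0.58, 0.54, -0.56], [-3.13, 2.94, -3.02]] + [[-1.49, -0.06, 1.49], [2.15, 0.08, -2.15], [-0.02, -0.00, 0.02]] + [[-0.15, -0.33, -0.16], [-0.10, -0.22, -0.11], [0.06, 0.12, 0.06]]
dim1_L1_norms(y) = [3.34, 4.69, 9.09]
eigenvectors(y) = [[(0.38+0j), -0.09+0.20j, (-0.09-0.2j)], [0.75+0.00j, -0.33-0.48j, -0.33+0.48j], [0.55+0.00j, -0.78+0.00j, -0.78-0.00j]]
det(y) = -10.21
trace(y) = -4.95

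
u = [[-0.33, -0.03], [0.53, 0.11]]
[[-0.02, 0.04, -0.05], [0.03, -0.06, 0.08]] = u@[[0.07, -0.11, 0.14], [-0.11, -0.05, 0.07]]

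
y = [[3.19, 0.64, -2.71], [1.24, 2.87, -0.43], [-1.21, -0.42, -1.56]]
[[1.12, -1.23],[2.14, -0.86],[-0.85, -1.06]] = y@[[0.33,0.19], [0.62,-0.29], [0.12,0.61]]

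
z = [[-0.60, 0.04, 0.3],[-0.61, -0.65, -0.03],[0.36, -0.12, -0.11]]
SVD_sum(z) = [[-0.49, -0.25, 0.09], [-0.72, -0.37, 0.13], [0.25, 0.13, -0.05]] + [[-0.12, 0.31, 0.17], [0.12, -0.28, -0.16], [0.09, -0.22, -0.12]] + [[0.01,  -0.02,  0.04], [-0.00,  0.0,  -0.01], [0.02,  -0.02,  0.06]]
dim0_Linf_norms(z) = [0.61, 0.65, 0.3]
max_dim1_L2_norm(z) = 0.89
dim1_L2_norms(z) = [0.67, 0.89, 0.4]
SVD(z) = [[-0.54, 0.65, 0.54], [-0.8, -0.60, -0.08], [0.27, -0.47, 0.84]] @ diag([1.0330192480620315, 0.5739634967314964, 0.08146862925757849]) @ [[0.88, 0.45, -0.16], [-0.33, 0.82, 0.46], [0.34, -0.35, 0.87]]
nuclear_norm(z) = 1.69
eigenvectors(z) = [[(-0.11+0.32j),  (-0.11-0.32j),  (0.36+0j)], [(-0.92+0j),  -0.92-0.00j,  -0.34+0.00j], [-0.05-0.20j,  (-0.05+0.2j),  0.87+0.00j]]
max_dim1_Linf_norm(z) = 0.65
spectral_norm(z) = 1.03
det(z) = 0.05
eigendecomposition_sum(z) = [[(-0.31+0.01j), (0.02+0.13j), 0.14+0.05j], [(-0.3-0.79j), -0.33+0.17j, (-0+0.4j)], [0.16-0.11j, (-0.06-0.06j), (-0.09+0.02j)]] + [[(-0.31-0.01j), 0.02-0.13j, 0.14-0.05j], [(-0.3+0.79j), -0.33-0.17j, (-0-0.4j)], [0.16+0.11j, (-0.06+0.06j), -0.09-0.02j]] + [[0.02-0.00j, -0.00-0.00j, 0.03-0.00j], [-0.02+0.00j, 0j, -0.03+0.00j], [0.04-0.00j, -0.01-0.00j, (0.07-0j)]]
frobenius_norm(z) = 1.18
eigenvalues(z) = [(-0.72+0.2j), (-0.72-0.2j), (0.09+0j)]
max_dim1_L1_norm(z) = 1.29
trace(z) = -1.36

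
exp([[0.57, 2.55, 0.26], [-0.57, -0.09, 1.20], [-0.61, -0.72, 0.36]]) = [[0.47, 1.81, 1.87], [-0.81, -0.40, 0.69], [-0.39, -1.28, 0.57]]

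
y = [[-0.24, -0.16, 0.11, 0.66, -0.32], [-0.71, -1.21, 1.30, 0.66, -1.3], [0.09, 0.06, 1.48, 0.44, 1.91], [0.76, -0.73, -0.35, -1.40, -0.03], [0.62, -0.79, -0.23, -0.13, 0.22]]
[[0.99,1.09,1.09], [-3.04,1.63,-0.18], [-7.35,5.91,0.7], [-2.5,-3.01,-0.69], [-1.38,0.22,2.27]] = y @ [[0.47,-1.83,1.76], [2.14,-1.46,-1.40], [-2.98,0.47,-1.10], [1.71,1.75,2.44], [-2.02,2.46,0.62]]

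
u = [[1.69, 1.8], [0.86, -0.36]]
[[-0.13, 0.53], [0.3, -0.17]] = u @ [[0.23, -0.05], [-0.29, 0.34]]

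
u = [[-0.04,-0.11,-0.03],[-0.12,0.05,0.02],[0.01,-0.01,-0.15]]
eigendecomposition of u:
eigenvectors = [[-0.54,0.82,0.42], [0.84,0.57,0.16], [-0.05,0.08,0.89]]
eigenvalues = [0.13, -0.12, -0.15]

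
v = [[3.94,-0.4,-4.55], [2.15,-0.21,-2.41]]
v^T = [[3.94, 2.15], [-0.40, -0.21], [-4.55, -2.41]]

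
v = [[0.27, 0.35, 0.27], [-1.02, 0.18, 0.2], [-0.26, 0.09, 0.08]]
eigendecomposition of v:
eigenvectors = [[(0.03+0.53j), 0.03-0.53j, 0.04+0.00j], [-0.81+0.00j, -0.81-0.00j, (-0.63+0j)], [(-0.23+0.06j), (-0.23-0.06j), (0.78+0j)]]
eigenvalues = [(0.27+0.65j), (0.27-0.65j), (-0.01+0j)]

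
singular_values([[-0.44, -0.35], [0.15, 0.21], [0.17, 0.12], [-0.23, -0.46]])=[0.81, 0.17]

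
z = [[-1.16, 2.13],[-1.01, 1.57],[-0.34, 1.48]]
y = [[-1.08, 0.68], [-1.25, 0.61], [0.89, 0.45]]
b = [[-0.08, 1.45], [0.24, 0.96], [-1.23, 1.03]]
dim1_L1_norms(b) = [1.53, 1.2, 2.26]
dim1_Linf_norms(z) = [2.13, 1.57, 1.48]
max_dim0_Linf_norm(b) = 1.45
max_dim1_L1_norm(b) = 2.26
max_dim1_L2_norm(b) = 1.6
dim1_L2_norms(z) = [2.43, 1.87, 1.52]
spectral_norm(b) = 2.13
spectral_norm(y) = 1.98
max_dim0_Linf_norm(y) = 1.25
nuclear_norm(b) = 3.19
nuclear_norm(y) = 2.77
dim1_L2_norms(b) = [1.45, 0.99, 1.6]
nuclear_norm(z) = 3.81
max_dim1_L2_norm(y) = 1.39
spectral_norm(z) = 3.39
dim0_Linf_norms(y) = [1.25, 0.68]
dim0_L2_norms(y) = [1.88, 1.02]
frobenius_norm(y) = 2.13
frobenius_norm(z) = 3.42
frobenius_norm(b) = 2.38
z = b + y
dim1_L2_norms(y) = [1.28, 1.39, 1.0]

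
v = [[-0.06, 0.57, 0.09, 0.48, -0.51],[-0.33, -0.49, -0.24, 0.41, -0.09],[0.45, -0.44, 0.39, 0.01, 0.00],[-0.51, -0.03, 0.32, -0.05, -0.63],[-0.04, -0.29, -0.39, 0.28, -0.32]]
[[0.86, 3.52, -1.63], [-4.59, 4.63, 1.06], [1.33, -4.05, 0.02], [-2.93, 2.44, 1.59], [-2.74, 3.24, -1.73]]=v@ [[5.19, -5.70, -4.43], [3.84, 0.55, -1.38], [1.79, -3.31, 3.60], [-1.11, 5.13, 0.13], [1.27, -1.38, 2.94]]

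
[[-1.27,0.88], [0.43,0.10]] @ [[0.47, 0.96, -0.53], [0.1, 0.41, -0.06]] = [[-0.51,-0.86,0.62],[0.21,0.45,-0.23]]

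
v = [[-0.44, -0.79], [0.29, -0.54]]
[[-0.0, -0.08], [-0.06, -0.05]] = v @ [[-0.10, 0.01], [0.06, 0.09]]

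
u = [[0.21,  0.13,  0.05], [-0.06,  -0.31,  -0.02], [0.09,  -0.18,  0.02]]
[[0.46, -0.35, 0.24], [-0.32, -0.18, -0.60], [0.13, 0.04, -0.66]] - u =[[0.25, -0.48, 0.19], [-0.26, 0.13, -0.58], [0.04, 0.22, -0.68]]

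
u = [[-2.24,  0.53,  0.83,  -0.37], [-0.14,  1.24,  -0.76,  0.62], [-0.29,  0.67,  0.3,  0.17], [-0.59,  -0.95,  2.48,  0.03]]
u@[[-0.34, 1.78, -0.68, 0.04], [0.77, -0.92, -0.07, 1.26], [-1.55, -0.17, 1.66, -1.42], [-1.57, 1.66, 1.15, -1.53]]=[[0.46, -5.23, 2.44, -0.03], [1.21, -0.23, -0.54, 1.69], [-0.12, -0.9, 0.84, 0.15], [-4.42, -0.55, 4.62, -4.79]]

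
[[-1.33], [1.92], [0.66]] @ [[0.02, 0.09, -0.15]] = [[-0.03, -0.12, 0.2], [0.04, 0.17, -0.29], [0.01, 0.06, -0.1]]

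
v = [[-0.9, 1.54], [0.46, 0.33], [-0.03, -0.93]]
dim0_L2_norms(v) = [1.01, 1.83]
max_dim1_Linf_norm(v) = 1.54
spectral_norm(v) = 1.96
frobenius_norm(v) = 2.09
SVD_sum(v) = [[-0.69, 1.63], [-0.05, 0.11], [0.33, -0.78]] + [[-0.21, -0.09], [0.51, 0.22], [-0.36, -0.15]]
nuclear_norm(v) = 2.68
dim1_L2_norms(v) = [1.78, 0.57, 0.93]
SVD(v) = [[-0.9, 0.32],[-0.06, -0.77],[0.43, 0.55]] @ diag([1.964307108263011, 0.7137209429653922]) @ [[0.39,  -0.92],[-0.92,  -0.39]]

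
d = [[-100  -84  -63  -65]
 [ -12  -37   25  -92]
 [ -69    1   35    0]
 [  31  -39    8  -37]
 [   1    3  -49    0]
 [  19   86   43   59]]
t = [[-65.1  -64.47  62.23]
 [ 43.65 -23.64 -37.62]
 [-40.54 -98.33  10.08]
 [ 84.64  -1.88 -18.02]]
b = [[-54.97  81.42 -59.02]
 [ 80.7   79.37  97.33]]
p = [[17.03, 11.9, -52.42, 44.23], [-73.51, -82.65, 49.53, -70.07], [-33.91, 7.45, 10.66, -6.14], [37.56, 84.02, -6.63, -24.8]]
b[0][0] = -54.97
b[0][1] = 81.42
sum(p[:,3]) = -56.78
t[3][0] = 84.64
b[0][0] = -54.97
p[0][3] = 44.23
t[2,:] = [-40.54, -98.33, 10.08]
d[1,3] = -92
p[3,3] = -24.8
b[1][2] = 97.33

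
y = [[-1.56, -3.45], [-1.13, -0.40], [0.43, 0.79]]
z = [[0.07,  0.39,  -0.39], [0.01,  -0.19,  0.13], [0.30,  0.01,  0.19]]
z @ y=[[-0.72, -0.71], [0.25, 0.14], [-0.40, -0.89]]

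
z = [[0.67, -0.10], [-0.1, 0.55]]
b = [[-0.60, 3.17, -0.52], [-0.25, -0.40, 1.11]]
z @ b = [[-0.38,2.16,-0.46],[-0.08,-0.54,0.66]]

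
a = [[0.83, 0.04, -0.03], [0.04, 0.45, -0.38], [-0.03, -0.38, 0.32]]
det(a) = -0.000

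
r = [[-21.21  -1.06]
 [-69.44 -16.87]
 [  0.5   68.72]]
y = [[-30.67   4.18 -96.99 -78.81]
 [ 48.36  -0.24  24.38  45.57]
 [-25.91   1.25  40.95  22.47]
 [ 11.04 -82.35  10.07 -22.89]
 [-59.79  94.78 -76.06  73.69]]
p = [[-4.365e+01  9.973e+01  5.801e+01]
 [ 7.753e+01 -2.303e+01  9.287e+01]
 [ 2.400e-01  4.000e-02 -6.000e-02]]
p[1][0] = 77.53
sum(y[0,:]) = -202.29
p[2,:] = [0.24, 0.04, -0.06]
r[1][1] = -16.87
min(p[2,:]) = -0.06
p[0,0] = -43.65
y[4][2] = -76.06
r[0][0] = -21.21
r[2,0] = 0.5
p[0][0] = -43.65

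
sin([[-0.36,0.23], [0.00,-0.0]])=[[-0.35, 0.23], [0.00, 0.00]]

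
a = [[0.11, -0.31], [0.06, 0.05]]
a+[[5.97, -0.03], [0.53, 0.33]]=[[6.08,-0.34], [0.59,0.38]]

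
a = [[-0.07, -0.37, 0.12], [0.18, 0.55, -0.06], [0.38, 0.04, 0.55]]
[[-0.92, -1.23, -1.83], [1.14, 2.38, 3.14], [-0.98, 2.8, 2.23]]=a @ [[1.14, 0.27, 2.99], [1.40, 4.74, 4.91], [-2.68, 4.56, 1.64]]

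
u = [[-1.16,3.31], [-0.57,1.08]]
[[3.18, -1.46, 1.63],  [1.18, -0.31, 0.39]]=u @ [[-0.74,  -0.85,  0.71], [0.70,  -0.74,  0.74]]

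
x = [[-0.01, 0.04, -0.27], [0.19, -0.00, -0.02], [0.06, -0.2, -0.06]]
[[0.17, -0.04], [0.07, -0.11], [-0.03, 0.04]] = x @ [[0.3, -0.58],[0.42, -0.39],[-0.59, 0.13]]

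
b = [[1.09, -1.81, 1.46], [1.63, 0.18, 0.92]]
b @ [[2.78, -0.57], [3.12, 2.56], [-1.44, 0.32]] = [[-4.72,  -4.79], [3.77,  -0.17]]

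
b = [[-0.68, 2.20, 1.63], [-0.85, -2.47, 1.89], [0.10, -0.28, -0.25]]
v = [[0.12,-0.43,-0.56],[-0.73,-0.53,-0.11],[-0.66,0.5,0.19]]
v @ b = [[0.23, 1.48, -0.48], [0.94, -0.27, -2.16], [0.04, -2.74, -0.18]]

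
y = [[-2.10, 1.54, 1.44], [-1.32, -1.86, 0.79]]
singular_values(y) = [3.03, 2.35]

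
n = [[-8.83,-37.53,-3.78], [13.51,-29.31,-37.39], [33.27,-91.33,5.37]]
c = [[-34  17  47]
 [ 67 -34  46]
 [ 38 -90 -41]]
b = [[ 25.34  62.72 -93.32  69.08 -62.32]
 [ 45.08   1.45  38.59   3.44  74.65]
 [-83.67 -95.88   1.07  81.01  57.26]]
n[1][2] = -37.39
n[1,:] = [13.51, -29.31, -37.39]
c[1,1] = -34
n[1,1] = -29.31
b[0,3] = 69.08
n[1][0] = 13.51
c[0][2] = 47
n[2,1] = -91.33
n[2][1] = -91.33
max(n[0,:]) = -3.78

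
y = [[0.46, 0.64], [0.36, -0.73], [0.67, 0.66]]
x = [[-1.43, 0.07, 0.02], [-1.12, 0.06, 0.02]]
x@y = [[-0.62, -0.95], [-0.48, -0.75]]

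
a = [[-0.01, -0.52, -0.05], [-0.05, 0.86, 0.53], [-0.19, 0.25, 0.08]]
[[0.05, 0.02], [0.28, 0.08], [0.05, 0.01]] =a@[[-0.12, -0.03], [-0.16, -0.05], [0.78, 0.22]]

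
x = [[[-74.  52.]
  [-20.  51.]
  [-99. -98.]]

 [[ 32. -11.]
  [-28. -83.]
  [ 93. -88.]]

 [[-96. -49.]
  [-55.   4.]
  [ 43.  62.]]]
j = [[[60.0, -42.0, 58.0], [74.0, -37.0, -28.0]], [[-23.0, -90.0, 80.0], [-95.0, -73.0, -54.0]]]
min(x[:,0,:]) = -96.0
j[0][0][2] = 58.0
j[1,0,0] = -23.0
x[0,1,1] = 51.0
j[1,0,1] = -90.0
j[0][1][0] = 74.0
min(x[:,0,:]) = -96.0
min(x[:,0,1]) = -49.0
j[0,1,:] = [74.0, -37.0, -28.0]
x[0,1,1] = 51.0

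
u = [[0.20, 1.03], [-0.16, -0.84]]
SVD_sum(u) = [[0.2,1.03], [-0.16,-0.84]] + [[0.00,  -0.0], [0.00,  -0.0]]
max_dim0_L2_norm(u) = 1.33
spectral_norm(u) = 1.35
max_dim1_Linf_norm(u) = 1.03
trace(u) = -0.64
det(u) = -0.00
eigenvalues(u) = [0.0, -0.64]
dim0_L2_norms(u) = [0.26, 1.33]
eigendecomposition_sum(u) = [[0.01, 0.01],[-0.00, -0.0]] + [[0.19, 1.02], [-0.16, -0.84]]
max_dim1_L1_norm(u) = 1.23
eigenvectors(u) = [[0.98, -0.77], [-0.19, 0.63]]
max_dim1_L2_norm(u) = 1.05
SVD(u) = [[-0.78, 0.63], [0.63, 0.78]] @ diag([1.3535488209770594, 0.002364155581540141]) @ [[-0.19, -0.98],[0.98, -0.19]]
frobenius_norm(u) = 1.35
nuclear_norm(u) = 1.36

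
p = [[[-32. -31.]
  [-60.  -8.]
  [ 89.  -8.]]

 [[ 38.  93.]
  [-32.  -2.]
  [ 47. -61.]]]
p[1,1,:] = [-32.0, -2.0]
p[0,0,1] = -31.0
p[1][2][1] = -61.0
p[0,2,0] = 89.0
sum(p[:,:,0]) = 50.0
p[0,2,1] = -8.0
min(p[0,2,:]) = -8.0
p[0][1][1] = -8.0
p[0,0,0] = -32.0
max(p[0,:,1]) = -8.0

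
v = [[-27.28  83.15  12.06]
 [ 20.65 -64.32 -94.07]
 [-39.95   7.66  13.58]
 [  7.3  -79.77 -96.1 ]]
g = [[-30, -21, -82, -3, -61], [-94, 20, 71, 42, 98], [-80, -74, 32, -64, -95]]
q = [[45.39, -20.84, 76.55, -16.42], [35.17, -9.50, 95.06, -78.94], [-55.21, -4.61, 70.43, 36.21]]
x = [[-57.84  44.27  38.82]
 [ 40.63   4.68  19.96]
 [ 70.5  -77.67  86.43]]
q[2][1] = -4.61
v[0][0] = -27.28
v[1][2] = -94.07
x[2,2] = 86.43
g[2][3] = -64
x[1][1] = 4.68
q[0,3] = -16.42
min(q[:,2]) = 70.43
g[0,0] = -30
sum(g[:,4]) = -58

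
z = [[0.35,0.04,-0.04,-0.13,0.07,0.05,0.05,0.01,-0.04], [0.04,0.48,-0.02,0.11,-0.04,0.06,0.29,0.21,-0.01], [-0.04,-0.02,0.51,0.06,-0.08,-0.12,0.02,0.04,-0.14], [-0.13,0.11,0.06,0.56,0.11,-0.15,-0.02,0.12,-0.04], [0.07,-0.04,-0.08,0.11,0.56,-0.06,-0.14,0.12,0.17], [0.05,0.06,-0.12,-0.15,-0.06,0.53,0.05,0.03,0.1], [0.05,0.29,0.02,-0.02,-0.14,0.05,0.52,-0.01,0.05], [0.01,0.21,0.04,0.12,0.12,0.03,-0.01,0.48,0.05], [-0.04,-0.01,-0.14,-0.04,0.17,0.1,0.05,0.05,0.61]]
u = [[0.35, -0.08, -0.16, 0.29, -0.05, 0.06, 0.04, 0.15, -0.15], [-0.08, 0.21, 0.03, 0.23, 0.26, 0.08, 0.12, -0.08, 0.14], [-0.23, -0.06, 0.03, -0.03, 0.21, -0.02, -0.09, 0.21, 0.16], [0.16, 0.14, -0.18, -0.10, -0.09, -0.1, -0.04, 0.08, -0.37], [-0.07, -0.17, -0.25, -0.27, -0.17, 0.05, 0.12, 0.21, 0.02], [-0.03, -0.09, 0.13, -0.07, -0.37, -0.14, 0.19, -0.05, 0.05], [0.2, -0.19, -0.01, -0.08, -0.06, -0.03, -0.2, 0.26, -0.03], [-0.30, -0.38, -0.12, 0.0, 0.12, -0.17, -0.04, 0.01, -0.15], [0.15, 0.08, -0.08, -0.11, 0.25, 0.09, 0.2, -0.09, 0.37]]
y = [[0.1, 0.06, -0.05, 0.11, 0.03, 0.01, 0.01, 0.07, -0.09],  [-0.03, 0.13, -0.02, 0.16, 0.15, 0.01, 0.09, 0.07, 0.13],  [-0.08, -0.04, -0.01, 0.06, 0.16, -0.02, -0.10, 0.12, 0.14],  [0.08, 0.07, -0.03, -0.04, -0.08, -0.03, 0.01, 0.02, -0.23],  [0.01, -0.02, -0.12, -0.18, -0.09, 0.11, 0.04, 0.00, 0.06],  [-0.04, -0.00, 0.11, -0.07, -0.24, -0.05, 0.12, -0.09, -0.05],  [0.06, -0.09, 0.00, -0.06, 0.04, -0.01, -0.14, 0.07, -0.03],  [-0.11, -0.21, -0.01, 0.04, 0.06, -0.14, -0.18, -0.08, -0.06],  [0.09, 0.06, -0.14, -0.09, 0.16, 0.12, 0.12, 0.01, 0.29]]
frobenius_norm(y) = 0.90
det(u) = -0.00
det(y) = -0.00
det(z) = 0.00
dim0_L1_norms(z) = [0.78, 1.26, 1.03, 1.3, 1.35, 1.15, 1.15, 1.07, 1.21]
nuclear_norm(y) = 2.09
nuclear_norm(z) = 4.60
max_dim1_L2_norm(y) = 0.42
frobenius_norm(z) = 1.76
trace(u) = 0.36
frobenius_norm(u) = 1.50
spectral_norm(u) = 0.84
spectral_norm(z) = 0.90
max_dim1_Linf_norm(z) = 0.61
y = u @ z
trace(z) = 4.60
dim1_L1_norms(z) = [0.78, 1.26, 1.03, 1.3, 1.35, 1.15, 1.15, 1.07, 1.21]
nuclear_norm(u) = 3.88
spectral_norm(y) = 0.58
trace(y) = 0.11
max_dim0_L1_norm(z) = 1.35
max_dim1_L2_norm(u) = 0.56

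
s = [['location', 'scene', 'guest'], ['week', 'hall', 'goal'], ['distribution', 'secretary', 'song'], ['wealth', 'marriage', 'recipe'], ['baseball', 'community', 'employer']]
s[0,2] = 'guest'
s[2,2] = 'song'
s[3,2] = 'recipe'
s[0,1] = 'scene'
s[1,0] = 'week'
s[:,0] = ['location', 'week', 'distribution', 'wealth', 'baseball']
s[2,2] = 'song'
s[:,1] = ['scene', 'hall', 'secretary', 'marriage', 'community']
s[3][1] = 'marriage'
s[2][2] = 'song'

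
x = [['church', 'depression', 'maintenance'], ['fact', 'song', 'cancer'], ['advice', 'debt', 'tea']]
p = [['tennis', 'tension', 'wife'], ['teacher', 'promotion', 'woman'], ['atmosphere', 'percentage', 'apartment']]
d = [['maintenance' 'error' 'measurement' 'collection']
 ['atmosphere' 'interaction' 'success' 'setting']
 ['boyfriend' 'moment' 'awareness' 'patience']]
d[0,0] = 'maintenance'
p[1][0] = 'teacher'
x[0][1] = 'depression'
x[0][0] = 'church'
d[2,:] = ['boyfriend', 'moment', 'awareness', 'patience']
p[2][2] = 'apartment'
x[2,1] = 'debt'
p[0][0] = 'tennis'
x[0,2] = 'maintenance'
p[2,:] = ['atmosphere', 'percentage', 'apartment']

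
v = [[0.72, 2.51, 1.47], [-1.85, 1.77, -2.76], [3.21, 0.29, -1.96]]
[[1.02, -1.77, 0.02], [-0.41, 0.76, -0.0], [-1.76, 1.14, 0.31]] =v@[[-0.28, 0.05, 0.07],[0.21, -0.39, 0.01],[0.47, -0.56, -0.04]]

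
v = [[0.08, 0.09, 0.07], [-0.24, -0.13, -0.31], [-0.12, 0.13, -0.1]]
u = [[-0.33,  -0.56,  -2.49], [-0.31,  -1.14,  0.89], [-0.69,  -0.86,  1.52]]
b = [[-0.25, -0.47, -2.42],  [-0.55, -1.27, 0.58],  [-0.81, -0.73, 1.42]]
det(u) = 1.69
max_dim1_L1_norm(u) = 3.38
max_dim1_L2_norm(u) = 2.57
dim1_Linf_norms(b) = [2.42, 1.27, 1.42]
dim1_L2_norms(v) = [0.14, 0.41, 0.2]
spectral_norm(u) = 3.08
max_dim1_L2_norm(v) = 0.41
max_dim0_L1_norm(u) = 4.9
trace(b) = -0.10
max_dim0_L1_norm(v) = 0.48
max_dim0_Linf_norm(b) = 2.42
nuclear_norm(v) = 0.65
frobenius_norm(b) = 3.41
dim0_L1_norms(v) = [0.44, 0.35, 0.48]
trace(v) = -0.15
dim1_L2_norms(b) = [2.48, 1.5, 1.79]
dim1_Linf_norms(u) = [2.49, 1.14, 1.52]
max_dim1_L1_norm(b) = 3.14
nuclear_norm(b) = 4.99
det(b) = 1.72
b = v + u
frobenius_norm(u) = 3.51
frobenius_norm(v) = 0.48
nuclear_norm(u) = 5.07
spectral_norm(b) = 2.90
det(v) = 0.00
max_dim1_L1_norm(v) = 0.68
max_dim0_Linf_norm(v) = 0.31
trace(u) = 0.05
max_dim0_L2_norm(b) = 2.87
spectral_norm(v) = 0.45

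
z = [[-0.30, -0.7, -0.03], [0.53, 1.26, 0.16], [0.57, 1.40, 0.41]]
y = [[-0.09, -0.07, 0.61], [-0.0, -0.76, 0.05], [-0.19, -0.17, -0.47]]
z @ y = [[0.03, 0.56, -0.2],[-0.08, -1.02, 0.31],[-0.13, -1.17, 0.22]]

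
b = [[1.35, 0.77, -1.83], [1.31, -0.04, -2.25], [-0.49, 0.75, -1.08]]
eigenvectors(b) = [[(-0.83+0j),-0.16+0.33j,(-0.16-0.33j)],[-0.56+0.00j,(-0.73+0j),(-0.73-0j)],[(-0.01+0j),-0.34+0.46j,(-0.34-0.46j)]]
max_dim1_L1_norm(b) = 3.95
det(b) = 2.51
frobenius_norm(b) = 3.81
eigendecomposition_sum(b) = [[(1.73+0j), (0.21+0j), -1.24+0.00j], [1.17+0.00j, 0.14+0.00j, (-0.84+0j)], [0.01+0.00j, 0.00+0.00j, (-0.01+0j)]] + [[(-0.19-0.13j), 0.28+0.18j, (-0.3+0.25j)], [0.07-0.45j, -0.09+0.66j, (-0.7-0.33j)], [(-0.25-0.25j), 0.37+0.37j, -0.54+0.29j]] + [[(-0.19+0.13j), 0.28-0.18j, (-0.3-0.25j)], [(0.07+0.45j), -0.09-0.66j, (-0.7+0.33j)], [(-0.25+0.25j), (0.37-0.37j), -0.54-0.29j]]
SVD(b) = [[-0.66, 0.01, 0.75], [-0.71, 0.3, -0.63], [-0.23, -0.95, -0.19]] @ diag([3.572642171899664, 1.1811853047194554, 0.5954235362150679]) @ [[-0.48, -0.18, 0.86],  [0.74, -0.61, 0.28],  [0.47, 0.77, 0.43]]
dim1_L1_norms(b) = [3.95, 3.6, 2.32]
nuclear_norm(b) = 5.35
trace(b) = 0.23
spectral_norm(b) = 3.57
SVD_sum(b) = [[1.13, 0.43, -2.02], [1.22, 0.47, -2.19], [0.40, 0.15, -0.71]] + [[0.01,-0.01,0.0],[0.26,-0.22,0.10],[-0.83,0.69,-0.32]] + [[0.21,0.34,0.19], [-0.18,-0.29,-0.16], [-0.05,-0.09,-0.05]]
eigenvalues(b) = [(1.86+0j), (-0.82+0.83j), (-0.82-0.83j)]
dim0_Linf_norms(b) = [1.35, 0.77, 2.25]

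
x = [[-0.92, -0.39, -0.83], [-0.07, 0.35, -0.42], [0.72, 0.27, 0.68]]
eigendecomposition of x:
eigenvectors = [[0.72, -0.72, -0.49],[-0.42, 0.44, 0.82],[-0.54, 0.54, 0.30]]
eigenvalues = [-0.07, -0.06, 0.24]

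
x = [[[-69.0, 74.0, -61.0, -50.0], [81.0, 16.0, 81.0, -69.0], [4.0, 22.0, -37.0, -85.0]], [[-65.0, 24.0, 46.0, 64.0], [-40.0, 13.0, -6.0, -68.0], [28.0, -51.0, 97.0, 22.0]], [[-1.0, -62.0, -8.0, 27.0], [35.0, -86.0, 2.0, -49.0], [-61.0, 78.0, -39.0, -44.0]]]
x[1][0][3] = 64.0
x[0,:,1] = [74.0, 16.0, 22.0]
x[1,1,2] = -6.0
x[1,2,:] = [28.0, -51.0, 97.0, 22.0]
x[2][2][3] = -44.0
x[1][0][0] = -65.0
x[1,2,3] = 22.0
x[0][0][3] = -50.0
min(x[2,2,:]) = -61.0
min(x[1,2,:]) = -51.0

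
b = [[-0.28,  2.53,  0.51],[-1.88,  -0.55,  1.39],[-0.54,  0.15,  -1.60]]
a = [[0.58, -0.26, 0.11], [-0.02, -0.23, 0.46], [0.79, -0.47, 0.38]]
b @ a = [[0.19, -0.75, 1.33], [0.02, -0.04, 0.07], [-1.58, 0.86, -0.60]]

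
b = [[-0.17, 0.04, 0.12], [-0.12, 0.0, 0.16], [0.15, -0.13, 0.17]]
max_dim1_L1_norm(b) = 0.45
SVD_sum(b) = [[-0.16, 0.03, 0.13], [-0.15, 0.03, 0.12], [0.02, -0.00, -0.02]] + [[-0.01, 0.01, -0.01], [0.03, -0.03, 0.04], [0.13, -0.13, 0.19]] + [[0.00, 0.0, 0.0], [-0.00, -0.00, -0.0], [0.0, 0.0, 0.0]]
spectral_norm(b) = 0.29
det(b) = 0.00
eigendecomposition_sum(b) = [[-0.23, 0.10, 0.04], [-0.22, 0.09, 0.04], [0.02, -0.01, -0.0]] + [[0.01, -0.01, 0.0], [0.01, -0.01, 0.00], [0.0, -0.0, 0.0]] + [[0.06, -0.05, 0.08], [0.09, -0.08, 0.12], [0.13, -0.12, 0.17]]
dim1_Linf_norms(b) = [0.17, 0.16, 0.17]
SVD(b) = [[-0.74, 0.06, 0.67], [-0.67, -0.22, -0.71], [0.1, -0.97, 0.20]] @ diag([0.2867941521064269, 0.26635871432677427, 0.0014661581577297257]) @ [[0.77,-0.15,-0.62], [-0.49,0.48,-0.73], [0.41,0.86,0.3]]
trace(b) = 0.00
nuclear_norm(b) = 0.55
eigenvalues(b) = [-0.14, -0.01, 0.15]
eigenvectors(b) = [[-0.73,0.42,0.36], [-0.68,0.86,0.54], [0.07,0.28,0.77]]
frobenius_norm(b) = 0.39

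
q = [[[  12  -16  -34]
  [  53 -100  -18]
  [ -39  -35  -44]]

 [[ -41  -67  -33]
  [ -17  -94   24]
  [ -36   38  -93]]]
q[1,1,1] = -94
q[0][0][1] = -16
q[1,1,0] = -17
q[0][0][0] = 12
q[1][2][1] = 38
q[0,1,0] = 53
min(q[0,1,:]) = -100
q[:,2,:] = [[-39, -35, -44], [-36, 38, -93]]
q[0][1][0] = 53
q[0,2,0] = -39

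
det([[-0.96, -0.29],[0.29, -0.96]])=1.006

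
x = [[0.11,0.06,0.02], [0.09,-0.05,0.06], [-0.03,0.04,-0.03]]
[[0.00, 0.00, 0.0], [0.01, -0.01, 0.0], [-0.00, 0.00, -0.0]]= x @[[0.03, -0.05, 0.0], [-0.05, 0.1, 0.03], [0.0, 0.03, 0.09]]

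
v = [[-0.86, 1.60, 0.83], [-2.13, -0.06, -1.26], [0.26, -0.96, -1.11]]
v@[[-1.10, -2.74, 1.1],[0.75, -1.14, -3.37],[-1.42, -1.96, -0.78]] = [[0.97, -1.09, -6.99], [4.09, 8.37, -1.16], [0.57, 2.56, 4.39]]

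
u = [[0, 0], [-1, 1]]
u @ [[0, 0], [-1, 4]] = [[0, 0], [-1, 4]]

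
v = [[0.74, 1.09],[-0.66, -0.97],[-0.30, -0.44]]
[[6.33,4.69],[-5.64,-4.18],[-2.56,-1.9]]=v @ [[0.25, 5.25], [5.64, 0.74]]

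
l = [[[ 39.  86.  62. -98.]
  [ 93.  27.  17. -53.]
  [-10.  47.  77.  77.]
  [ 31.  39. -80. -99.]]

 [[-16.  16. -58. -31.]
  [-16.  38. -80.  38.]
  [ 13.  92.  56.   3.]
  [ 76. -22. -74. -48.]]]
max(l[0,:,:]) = 93.0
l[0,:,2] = [62.0, 17.0, 77.0, -80.0]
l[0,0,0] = 39.0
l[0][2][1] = 47.0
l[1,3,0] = 76.0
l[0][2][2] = 77.0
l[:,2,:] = [[-10.0, 47.0, 77.0, 77.0], [13.0, 92.0, 56.0, 3.0]]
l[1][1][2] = -80.0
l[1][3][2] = -74.0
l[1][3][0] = 76.0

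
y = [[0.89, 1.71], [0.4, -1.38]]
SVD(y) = [[-0.83, 0.56], [0.56, 0.83]] @ diag([2.248917821083967, 0.85027562237838]) @ [[-0.23,-0.97], [0.97,-0.23]]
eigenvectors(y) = [[0.99, -0.56], [0.16, 0.83]]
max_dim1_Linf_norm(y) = 1.71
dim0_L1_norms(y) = [1.29, 3.09]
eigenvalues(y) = [1.16, -1.65]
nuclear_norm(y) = 3.10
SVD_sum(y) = [[0.43, 1.82],  [-0.29, -1.22]] + [[0.46, -0.11], [0.69, -0.16]]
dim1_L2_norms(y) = [1.93, 1.44]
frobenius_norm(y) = 2.40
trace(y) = -0.49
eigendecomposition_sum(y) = [[1.05, 0.71], [0.17, 0.11]] + [[-0.16, 1.0],[0.23, -1.49]]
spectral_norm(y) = 2.25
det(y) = -1.91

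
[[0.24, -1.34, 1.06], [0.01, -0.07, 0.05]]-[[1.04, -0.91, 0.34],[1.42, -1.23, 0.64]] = [[-0.80, -0.43, 0.72],[-1.41, 1.16, -0.59]]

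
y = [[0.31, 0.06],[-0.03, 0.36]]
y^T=[[0.31, -0.03], [0.06, 0.36]]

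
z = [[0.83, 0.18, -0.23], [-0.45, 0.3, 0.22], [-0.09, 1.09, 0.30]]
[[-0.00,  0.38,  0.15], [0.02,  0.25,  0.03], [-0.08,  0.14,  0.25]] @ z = [[-0.18, 0.28, 0.13], [-0.1, 0.11, 0.06], [-0.15, 0.30, 0.12]]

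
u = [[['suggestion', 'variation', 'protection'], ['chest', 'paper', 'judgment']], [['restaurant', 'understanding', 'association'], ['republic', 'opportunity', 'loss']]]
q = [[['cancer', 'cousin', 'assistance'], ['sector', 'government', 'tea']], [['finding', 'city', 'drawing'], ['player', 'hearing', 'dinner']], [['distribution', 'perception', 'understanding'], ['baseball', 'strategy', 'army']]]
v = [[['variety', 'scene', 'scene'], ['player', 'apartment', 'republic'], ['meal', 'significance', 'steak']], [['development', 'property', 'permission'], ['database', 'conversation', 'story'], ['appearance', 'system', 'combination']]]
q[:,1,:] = [['sector', 'government', 'tea'], ['player', 'hearing', 'dinner'], ['baseball', 'strategy', 'army']]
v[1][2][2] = 'combination'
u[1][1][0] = 'republic'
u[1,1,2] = 'loss'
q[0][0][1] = 'cousin'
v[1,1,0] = 'database'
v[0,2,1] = 'significance'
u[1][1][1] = 'opportunity'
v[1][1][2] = 'story'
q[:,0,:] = [['cancer', 'cousin', 'assistance'], ['finding', 'city', 'drawing'], ['distribution', 'perception', 'understanding']]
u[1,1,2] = 'loss'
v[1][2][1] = 'system'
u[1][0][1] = 'understanding'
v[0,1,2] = 'republic'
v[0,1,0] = 'player'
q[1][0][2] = 'drawing'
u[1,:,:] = [['restaurant', 'understanding', 'association'], ['republic', 'opportunity', 'loss']]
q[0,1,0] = 'sector'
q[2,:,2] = ['understanding', 'army']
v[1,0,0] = 'development'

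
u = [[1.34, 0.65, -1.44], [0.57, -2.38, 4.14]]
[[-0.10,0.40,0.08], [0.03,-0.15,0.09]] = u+[[-1.44, -0.25, 1.52], [-0.54, 2.23, -4.05]]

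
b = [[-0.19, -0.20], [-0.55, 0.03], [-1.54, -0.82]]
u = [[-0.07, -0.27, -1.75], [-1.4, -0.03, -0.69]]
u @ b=[[2.86, 1.44], [1.35, 0.84]]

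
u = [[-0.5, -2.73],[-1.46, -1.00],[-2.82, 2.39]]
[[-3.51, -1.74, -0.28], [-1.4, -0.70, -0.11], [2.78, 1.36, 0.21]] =u @ [[0.09,0.05,0.01], [1.27,0.63,0.1]]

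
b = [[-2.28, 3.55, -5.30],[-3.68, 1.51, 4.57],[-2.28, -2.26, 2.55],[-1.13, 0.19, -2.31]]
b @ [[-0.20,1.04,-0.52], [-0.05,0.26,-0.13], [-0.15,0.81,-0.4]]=[[1.07, -5.74, 2.84], [-0.02, 0.27, -0.11], [0.19, -0.89, 0.46], [0.56, -3.0, 1.49]]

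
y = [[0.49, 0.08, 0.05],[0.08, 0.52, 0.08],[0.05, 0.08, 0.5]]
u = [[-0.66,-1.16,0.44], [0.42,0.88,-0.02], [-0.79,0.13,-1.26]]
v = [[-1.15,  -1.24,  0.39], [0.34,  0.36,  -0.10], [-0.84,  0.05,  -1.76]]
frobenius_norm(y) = 0.89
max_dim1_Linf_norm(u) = 1.26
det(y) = 0.12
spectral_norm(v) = 1.97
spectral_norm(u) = 1.69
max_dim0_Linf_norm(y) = 0.52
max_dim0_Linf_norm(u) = 1.26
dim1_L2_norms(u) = [1.41, 0.98, 1.49]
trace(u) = -1.04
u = v + y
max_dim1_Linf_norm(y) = 0.52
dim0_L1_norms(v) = [2.33, 1.65, 2.25]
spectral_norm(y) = 0.65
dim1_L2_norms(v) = [1.74, 0.51, 1.95]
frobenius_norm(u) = 2.27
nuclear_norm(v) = 3.76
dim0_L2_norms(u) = [1.11, 1.46, 1.33]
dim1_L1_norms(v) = [2.78, 0.8, 2.65]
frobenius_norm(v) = 2.66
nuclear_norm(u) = 3.36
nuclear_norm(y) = 1.51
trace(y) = 1.51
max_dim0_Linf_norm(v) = 1.76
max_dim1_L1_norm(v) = 2.78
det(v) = 0.00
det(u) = 0.43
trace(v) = -2.55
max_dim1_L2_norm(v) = 1.95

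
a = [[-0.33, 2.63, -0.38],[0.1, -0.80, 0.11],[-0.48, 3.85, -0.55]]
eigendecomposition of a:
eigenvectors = [[0.56, -0.96, 0.89], [-0.17, -0.15, 0.17], [0.81, -0.24, 0.42]]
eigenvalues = [-1.67, -0.0, -0.01]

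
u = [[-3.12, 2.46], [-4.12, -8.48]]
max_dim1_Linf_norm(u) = 8.48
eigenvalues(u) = [(-5.8+1.72j), (-5.8-1.72j)]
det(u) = 36.59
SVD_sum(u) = [[0.4, 0.94], [-3.74, -8.64]] + [[-3.52, 1.52],  [-0.38, 0.16]]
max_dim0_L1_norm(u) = 10.94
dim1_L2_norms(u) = [3.97, 9.43]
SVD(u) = [[-0.11, 0.99], [0.99, 0.11]] @ diag([9.473724388612299, 3.8625569521513263]) @ [[-0.4, -0.92],[-0.92, 0.4]]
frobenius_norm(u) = 10.23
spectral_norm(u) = 9.47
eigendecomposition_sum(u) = [[(-1.56+5.38j), (1.23+4.15j)], [(-2.06-6.95j), -4.24-3.66j]] + [[(-1.56-5.38j), 1.23-4.15j], [(-2.06+6.95j), (-4.24+3.66j)]]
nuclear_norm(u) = 13.34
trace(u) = -11.60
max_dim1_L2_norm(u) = 9.43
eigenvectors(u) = [[-0.51-0.33j, (-0.51+0.33j)], [0.79+0.00j, 0.79-0.00j]]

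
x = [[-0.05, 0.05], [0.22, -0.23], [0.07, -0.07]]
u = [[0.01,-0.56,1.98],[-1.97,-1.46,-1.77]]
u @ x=[[0.01, -0.01], [-0.35, 0.36]]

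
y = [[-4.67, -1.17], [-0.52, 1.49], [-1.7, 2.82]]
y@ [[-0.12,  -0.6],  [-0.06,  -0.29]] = [[0.63, 3.14], [-0.03, -0.12], [0.03, 0.20]]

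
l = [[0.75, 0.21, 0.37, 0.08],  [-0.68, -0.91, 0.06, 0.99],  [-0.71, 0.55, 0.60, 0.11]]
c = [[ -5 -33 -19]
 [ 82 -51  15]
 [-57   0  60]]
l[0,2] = 0.368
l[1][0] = -0.683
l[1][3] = 0.986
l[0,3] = 0.079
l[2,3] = 0.11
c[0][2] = -19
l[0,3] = 0.079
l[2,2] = 0.602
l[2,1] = 0.547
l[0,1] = 0.207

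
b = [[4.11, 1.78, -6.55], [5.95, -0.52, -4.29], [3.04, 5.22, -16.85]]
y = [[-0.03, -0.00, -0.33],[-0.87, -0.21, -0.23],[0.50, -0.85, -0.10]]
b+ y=[[4.08, 1.78, -6.88],[5.08, -0.73, -4.52],[3.54, 4.37, -16.95]]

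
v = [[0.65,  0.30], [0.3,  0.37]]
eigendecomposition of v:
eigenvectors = [[0.84, -0.54], [0.54, 0.84]]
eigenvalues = [0.84, 0.18]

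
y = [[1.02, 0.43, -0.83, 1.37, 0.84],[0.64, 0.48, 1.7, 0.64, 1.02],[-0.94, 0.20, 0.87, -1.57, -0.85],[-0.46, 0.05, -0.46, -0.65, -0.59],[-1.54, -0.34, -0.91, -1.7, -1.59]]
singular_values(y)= [4.3, 2.34, 0.52, 0.15, 0.0]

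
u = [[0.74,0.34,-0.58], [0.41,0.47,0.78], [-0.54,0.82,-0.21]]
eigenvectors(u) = [[-0.36+0.00j, -0.63+0.00j, -0.63-0.00j], [(0.51+0j), -0.15+0.61j, -0.15-0.61j], [-0.78+0.00j, 0.20+0.41j, 0.20-0.41j]]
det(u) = -1.00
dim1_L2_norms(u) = [1.0, 1.0, 1.0]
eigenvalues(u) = [(-1+0j), (1+0.04j), (1-0.04j)]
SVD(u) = [[0.67, -0.33, 0.67], [0.59, -0.32, -0.74], [0.46, 0.89, -0.03]] @ diag([1.004892250127045, 1.0038230770617829, 0.9937961539434625]) @ [[0.48,0.87,-0.02], [-0.85,0.46,-0.25], [0.21,-0.14,-0.97]]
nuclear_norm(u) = 3.00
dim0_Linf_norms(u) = [0.74, 0.82, 0.78]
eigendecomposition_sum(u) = [[(-0.13+0j), (0.19-0j), (-0.28-0j)], [(0.19-0j), -0.27+0.00j, (0.4+0j)], [(-0.28+0j), 0.40-0.00j, (-0.6-0j)]] + [[(0.44+0.01j), 0.08+0.36j, -0.15+0.23j], [(0.11-0.42j), (0.37+0.01j), 0.19+0.20j], [(-0.13-0.28j), (0.21-0.16j), 0.20+0.02j]] + [[(0.44-0.01j), (0.08-0.36j), (-0.15-0.23j)], [(0.11+0.42j), (0.37-0.01j), 0.19-0.20j], [-0.13+0.28j, (0.21+0.16j), (0.2-0.02j)]]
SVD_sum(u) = [[0.32, 0.59, -0.02], [0.29, 0.52, -0.01], [0.22, 0.40, -0.01]] + [[0.28, -0.15, 0.08], [0.28, -0.15, 0.08], [-0.76, 0.41, -0.22]] + [[0.14,-0.09,-0.65], [-0.15,0.1,0.71], [-0.01,0.0,0.02]]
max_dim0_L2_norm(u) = 1.0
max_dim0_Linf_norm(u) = 0.82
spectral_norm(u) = 1.00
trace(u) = 1.00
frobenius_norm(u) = 1.73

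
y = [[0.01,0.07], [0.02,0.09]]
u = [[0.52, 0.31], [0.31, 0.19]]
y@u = [[0.03, 0.02], [0.04, 0.02]]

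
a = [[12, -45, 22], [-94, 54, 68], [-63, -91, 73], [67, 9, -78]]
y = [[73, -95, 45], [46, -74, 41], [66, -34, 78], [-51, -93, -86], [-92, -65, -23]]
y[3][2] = -86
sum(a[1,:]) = 28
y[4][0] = -92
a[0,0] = 12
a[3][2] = -78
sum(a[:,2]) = 85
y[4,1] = -65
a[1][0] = -94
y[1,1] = -74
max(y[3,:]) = -51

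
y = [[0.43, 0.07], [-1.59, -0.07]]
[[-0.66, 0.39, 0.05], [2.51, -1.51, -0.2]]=y @ [[-1.6, 0.96, 0.13], [0.43, -0.26, -0.03]]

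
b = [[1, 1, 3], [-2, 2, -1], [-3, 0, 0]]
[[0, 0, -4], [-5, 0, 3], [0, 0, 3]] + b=[[1, 1, -1], [-7, 2, 2], [-3, 0, 3]]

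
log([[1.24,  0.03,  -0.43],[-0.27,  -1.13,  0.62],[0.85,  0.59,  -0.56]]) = [[1.20-0.07j, (-1.09-0.25j), -2.08+0.14j],[(1.76+0.68j), (-1.19+2.44j), -3.08-1.37j],[(3.55-0.38j), -3.32-1.38j, -6.15+0.77j]]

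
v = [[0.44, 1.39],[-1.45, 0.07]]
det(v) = 2.046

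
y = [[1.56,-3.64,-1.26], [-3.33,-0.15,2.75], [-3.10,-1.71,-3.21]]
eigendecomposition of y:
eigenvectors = [[-0.77+0.00j,(-0.15+0.28j),-0.15-0.28j], [0.62+0.00j,(0.24+0.46j),0.24-0.46j], [(0.17+0j),(-0.8+0j),-0.80-0.00j]]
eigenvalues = [(4.75+0j), (-3.28+2.08j), (-3.28-2.08j)]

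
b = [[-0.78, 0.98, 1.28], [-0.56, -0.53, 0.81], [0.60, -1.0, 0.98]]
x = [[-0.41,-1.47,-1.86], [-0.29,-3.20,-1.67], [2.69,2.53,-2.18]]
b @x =[[3.48, 1.25, -2.98], [2.56, 4.57, 0.16], [2.68, 4.8, -1.58]]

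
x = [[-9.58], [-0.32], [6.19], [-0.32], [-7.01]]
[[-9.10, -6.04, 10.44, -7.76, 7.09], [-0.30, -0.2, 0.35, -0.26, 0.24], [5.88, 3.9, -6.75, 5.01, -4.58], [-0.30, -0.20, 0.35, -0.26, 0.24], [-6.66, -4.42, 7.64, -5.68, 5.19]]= x@ [[0.95, 0.63, -1.09, 0.81, -0.74]]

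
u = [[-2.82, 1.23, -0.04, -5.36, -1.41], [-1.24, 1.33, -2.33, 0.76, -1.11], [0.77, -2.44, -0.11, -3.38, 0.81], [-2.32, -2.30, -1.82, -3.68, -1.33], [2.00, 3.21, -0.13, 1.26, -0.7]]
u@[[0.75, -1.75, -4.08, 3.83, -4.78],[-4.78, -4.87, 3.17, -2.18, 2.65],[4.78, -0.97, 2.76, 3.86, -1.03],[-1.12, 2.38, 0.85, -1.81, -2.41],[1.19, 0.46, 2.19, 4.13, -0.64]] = [[-3.86, -14.42, 7.65, -9.76, 30.6], [-20.6, -0.75, 1.06, -22.60, 10.73], [16.46, 2.97, -12.28, 17.31, -2.41], [3.09, 7.66, -8.89, -9.73, 16.59], [-16.71, -16.33, 1.19, -5.01, -3.51]]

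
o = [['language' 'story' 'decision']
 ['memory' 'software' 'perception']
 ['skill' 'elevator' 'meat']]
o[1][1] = 'software'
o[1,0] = 'memory'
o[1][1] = 'software'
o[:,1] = ['story', 'software', 'elevator']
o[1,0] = 'memory'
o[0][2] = 'decision'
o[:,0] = ['language', 'memory', 'skill']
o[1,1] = 'software'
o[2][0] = 'skill'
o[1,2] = 'perception'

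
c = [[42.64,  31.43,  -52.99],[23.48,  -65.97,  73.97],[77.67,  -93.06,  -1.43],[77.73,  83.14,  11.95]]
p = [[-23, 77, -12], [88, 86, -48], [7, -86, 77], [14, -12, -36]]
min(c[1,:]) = -65.97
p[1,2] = -48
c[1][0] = 23.48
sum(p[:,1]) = 65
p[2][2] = 77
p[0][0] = -23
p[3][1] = -12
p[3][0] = 14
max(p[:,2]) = 77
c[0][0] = 42.64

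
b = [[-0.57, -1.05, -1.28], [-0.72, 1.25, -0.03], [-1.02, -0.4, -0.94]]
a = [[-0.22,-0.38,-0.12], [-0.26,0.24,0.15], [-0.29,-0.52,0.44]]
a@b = [[0.52, -0.20, 0.41], [-0.18, 0.51, 0.18], [0.09, -0.52, -0.03]]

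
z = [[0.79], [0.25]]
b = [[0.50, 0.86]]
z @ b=[[0.4, 0.68], [0.12, 0.22]]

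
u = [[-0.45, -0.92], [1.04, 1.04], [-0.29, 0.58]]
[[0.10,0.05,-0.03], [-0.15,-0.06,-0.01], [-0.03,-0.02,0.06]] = u@[[-0.06,-0.02,-0.08], [-0.08,-0.04,0.07]]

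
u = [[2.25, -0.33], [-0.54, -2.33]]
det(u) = -5.42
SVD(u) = [[-0.49, 0.87], [0.87, 0.49]] @ diag([2.4433104026709107, 2.218588352128468]) @ [[-0.64, -0.77],[0.77, -0.64]]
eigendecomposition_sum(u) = [[2.27, -0.16], [-0.27, 0.02]] + [[-0.02, -0.17],[-0.27, -2.35]]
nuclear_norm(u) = 4.66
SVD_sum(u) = [[0.77, 0.91],  [-1.37, -1.64]] + [[1.48, -1.24],[0.83, -0.69]]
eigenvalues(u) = [2.29, -2.37]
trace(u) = -0.08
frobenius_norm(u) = 3.30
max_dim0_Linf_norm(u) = 2.33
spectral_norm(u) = 2.44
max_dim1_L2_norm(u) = 2.39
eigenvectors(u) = [[0.99, 0.07], [-0.12, 1.0]]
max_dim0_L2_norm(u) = 2.35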